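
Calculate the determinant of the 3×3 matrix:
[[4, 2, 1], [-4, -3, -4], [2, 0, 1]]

Expansion along first row:
det = 4·det([[-3,-4],[0,1]]) - 2·det([[-4,-4],[2,1]]) + 1·det([[-4,-3],[2,0]])
    = 4·(-3·1 - -4·0) - 2·(-4·1 - -4·2) + 1·(-4·0 - -3·2)
    = 4·-3 - 2·4 + 1·6
    = -12 + -8 + 6 = -14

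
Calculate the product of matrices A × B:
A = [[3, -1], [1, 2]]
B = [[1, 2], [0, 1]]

Matrix multiplication:
C[0][0] = 3×1 + -1×0 = 3
C[0][1] = 3×2 + -1×1 = 5
C[1][0] = 1×1 + 2×0 = 1
C[1][1] = 1×2 + 2×1 = 4
Result: [[3, 5], [1, 4]]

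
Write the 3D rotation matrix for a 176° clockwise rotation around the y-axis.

Rotation matrix for clockwise 176° around y-axis:
A clockwise rotation by 176° is a counterclockwise rotation by -176°.
cos(-176°) = -0.9976, sin(-176°) = -0.0698
Result: [[-0.9976, 0, -0.0698], [0, 1, 0], [0.0698, 0, -0.9976]]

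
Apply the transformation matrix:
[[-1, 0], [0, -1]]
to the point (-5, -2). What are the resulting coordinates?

Matrix multiplication:
[[-1, 0], [0, -1]] × [-5, -2]ᵀ
= [(-1)(-5) + (0)(-2), (0)(-5) + (-1)(-2)]ᵀ
= [5, 2]ᵀ
Result: (5, 2)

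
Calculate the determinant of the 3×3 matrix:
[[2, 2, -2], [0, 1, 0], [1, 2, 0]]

Expansion along first row:
det = 2·det([[1,0],[2,0]]) - 2·det([[0,0],[1,0]]) + -2·det([[0,1],[1,2]])
    = 2·(1·0 - 0·2) - 2·(0·0 - 0·1) + -2·(0·2 - 1·1)
    = 2·0 - 2·0 + -2·-1
    = 0 + 0 + 2 = 2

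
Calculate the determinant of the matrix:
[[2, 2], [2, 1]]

For a 2×2 matrix [[a, b], [c, d]], det = ad - bc
det = (2)(1) - (2)(2) = 2 - 4 = -2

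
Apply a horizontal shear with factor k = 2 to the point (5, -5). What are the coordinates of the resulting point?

Shear matrix for horizontal shear with factor k = 2:
[[1, 2], [0, 1]]
Result: (5, -5) → (-5, -5)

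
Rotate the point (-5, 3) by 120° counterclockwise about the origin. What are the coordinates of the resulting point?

Rotation matrix for 120°: [[cos 120°, -sin 120°], [sin 120°, cos 120°]] ≈ [[-0.500000, -0.866025], [0.866025, -0.500000]]
[[-0.500000, -0.866025], [0.866025, -0.500000]] × [-5, 3]ᵀ ≈ [-0.0981, -5.8301]ᵀ
Result: (-0.0981, -5.8301)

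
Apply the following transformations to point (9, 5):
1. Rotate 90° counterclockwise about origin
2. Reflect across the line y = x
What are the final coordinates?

Step 1: Rotate 90° → (-5, 9)
Step 2: Reflect across line y = x → (9, -5)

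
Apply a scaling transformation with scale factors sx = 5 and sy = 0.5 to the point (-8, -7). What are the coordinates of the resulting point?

Scaling matrix:
[[5, 0], [0, 0.50]]
Result: (-8 × 5, -7 × 0.5) = (-40, -3.5)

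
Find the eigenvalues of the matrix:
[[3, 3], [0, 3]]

Characteristic equation: det(A - λI) = 0
λ² - (trace)λ + (det) = 0
trace = 3 + 3 = 6, det = (3)(3) - (3)(0) = 9
λ² - (6)λ + (9) = 0
λ = (6 ± √((6)² - 4·(9))) / 2 = (6 ± √0) / 2
Solving: λ = 3, 3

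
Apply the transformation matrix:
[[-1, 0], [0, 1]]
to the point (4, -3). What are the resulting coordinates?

Matrix multiplication:
[[-1, 0], [0, 1]] × [4, -3]ᵀ
= [(-1)(4) + (0)(-3), (0)(4) + (1)(-3)]ᵀ
= [-4, -3]ᵀ
Result: (-4, -3)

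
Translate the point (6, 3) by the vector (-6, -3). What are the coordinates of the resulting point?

Translation by (-6, -3) (homogeneous matrix [[1, 0, -6], [0, 1, -3], [0, 0, 1]]):
x' = 6 + -6 = 0
y' = 3 + -3 = 0
Result: (0, 0)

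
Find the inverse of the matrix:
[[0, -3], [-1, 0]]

For [[a,b],[c,d]], inverse = (1/det)·[[d,-b],[-c,a]]
det = (0)(0) - (-3)(-1) = 0 - 3 = -3
Inverse = (1/-3)·[[0, 3], [1, 0]]
= [[0, -1], [-1/3, 0]]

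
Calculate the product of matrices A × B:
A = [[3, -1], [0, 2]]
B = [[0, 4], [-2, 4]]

Matrix multiplication:
C[0][0] = 3×0 + -1×-2 = 2
C[0][1] = 3×4 + -1×4 = 8
C[1][0] = 0×0 + 2×-2 = -4
C[1][1] = 0×4 + 2×4 = 8
Result: [[2, 8], [-4, 8]]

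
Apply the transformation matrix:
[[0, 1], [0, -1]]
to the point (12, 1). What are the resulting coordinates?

Matrix multiplication:
[[0, 1], [0, -1]] × [12, 1]ᵀ
= [(0)(12) + (1)(1), (0)(12) + (-1)(1)]ᵀ
= [1, -1]ᵀ
Result: (1, -1)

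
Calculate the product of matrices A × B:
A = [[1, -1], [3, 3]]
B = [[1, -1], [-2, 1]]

Matrix multiplication:
C[0][0] = 1×1 + -1×-2 = 3
C[0][1] = 1×-1 + -1×1 = -2
C[1][0] = 3×1 + 3×-2 = -3
C[1][1] = 3×-1 + 3×1 = 0
Result: [[3, -2], [-3, 0]]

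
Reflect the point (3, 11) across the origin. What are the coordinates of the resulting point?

Reflection across origin: (3, 11) → (-3, -11)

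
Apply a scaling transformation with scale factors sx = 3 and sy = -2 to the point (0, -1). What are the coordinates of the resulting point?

Scaling matrix:
[[3, 0], [0, -2]]
Result: (0 × 3, -1 × -2) = (0, 2)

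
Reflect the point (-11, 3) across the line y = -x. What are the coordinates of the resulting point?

Reflection across line y = -x: (-11, 3) → (-3, 11)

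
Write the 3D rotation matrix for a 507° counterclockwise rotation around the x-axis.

Rotation matrix for counterclockwise 507° around x-axis:
cos(507°) = -0.8387, sin(507°) = 0.5446
Result: [[1, 0, 0], [0, -0.8387, -0.5446], [0, 0.5446, -0.8387]]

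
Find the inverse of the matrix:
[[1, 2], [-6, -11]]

For [[a,b],[c,d]], inverse = (1/det)·[[d,-b],[-c,a]]
det = (1)(-11) - (2)(-6) = -11 - -12 = 1
Inverse = [[-11, -2], [6, 1]]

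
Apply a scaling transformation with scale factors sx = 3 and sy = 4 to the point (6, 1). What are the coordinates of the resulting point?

Scaling matrix:
[[3, 0], [0, 4]]
Result: (6 × 3, 1 × 4) = (18, 4)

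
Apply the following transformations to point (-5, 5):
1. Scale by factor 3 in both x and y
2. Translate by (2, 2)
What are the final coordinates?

Step 1: Scale (-5, 5) by 3 → (-15, 15)
Step 2: Translate by (2, 2) → (-13, 17)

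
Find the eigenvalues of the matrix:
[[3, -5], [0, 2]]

Characteristic equation: det(A - λI) = 0
λ² - (trace)λ + (det) = 0
trace = 3 + 2 = 5, det = (3)(2) - (-5)(0) = 6
λ² - (5)λ + (6) = 0
λ = (5 ± √((5)² - 4·(6))) / 2 = (5 ± √1) / 2
Solving: λ = 2, 3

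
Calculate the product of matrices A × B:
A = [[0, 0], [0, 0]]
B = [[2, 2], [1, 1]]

Matrix multiplication:
C[0][0] = 0×2 + 0×1 = 0
C[0][1] = 0×2 + 0×1 = 0
C[1][0] = 0×2 + 0×1 = 0
C[1][1] = 0×2 + 0×1 = 0
Result: [[0, 0], [0, 0]]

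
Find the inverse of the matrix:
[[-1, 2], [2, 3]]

For [[a,b],[c,d]], inverse = (1/det)·[[d,-b],[-c,a]]
det = (-1)(3) - (2)(2) = -3 - 4 = -7
Inverse = (1/-7)·[[3, -2], [-2, -1]]
= [[-3/7, 2/7], [2/7, 1/7]]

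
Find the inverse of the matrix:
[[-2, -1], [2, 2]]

For [[a,b],[c,d]], inverse = (1/det)·[[d,-b],[-c,a]]
det = (-2)(2) - (-1)(2) = -4 - -2 = -2
Inverse = (1/-2)·[[2, 1], [-2, -2]]
= [[-1, -1/2], [1, 1]]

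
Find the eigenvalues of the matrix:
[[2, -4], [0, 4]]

Characteristic equation: det(A - λI) = 0
λ² - (trace)λ + (det) = 0
trace = 2 + 4 = 6, det = (2)(4) - (-4)(0) = 8
λ² - (6)λ + (8) = 0
λ = (6 ± √((6)² - 4·(8))) / 2 = (6 ± √4) / 2
Solving: λ = 2, 4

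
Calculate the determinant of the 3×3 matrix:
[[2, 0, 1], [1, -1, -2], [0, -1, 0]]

Expansion along first row:
det = 2·det([[-1,-2],[-1,0]]) - 0·det([[1,-2],[0,0]]) + 1·det([[1,-1],[0,-1]])
    = 2·(-1·0 - -2·-1) - 0·(1·0 - -2·0) + 1·(1·-1 - -1·0)
    = 2·-2 - 0·0 + 1·-1
    = -4 + 0 + -1 = -5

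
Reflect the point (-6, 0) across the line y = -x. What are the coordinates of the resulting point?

Reflection across line y = -x: (-6, 0) → (0, 6)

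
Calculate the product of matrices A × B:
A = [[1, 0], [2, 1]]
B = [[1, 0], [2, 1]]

Matrix multiplication:
C[0][0] = 1×1 + 0×2 = 1
C[0][1] = 1×0 + 0×1 = 0
C[1][0] = 2×1 + 1×2 = 4
C[1][1] = 2×0 + 1×1 = 1
Result: [[1, 0], [4, 1]]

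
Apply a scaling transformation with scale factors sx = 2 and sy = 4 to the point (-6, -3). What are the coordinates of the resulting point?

Scaling matrix:
[[2, 0], [0, 4]]
Result: (-6 × 2, -3 × 4) = (-12, -12)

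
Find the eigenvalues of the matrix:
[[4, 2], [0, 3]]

Characteristic equation: det(A - λI) = 0
λ² - (trace)λ + (det) = 0
trace = 4 + 3 = 7, det = (4)(3) - (2)(0) = 12
λ² - (7)λ + (12) = 0
λ = (7 ± √((7)² - 4·(12))) / 2 = (7 ± √1) / 2
Solving: λ = 3, 4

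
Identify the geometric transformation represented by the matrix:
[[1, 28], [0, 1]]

This matrix represents: horizontal shear with factor 28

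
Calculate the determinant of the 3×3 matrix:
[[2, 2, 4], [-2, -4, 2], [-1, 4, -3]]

Expansion along first row:
det = 2·det([[-4,2],[4,-3]]) - 2·det([[-2,2],[-1,-3]]) + 4·det([[-2,-4],[-1,4]])
    = 2·(-4·-3 - 2·4) - 2·(-2·-3 - 2·-1) + 4·(-2·4 - -4·-1)
    = 2·4 - 2·8 + 4·-12
    = 8 + -16 + -48 = -56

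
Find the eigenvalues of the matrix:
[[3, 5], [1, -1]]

Characteristic equation: det(A - λI) = 0
λ² - (trace)λ + (det) = 0
trace = 3 + -1 = 2, det = (3)(-1) - (5)(1) = -8
λ² - (2)λ + (-8) = 0
λ = (2 ± √((2)² - 4·(-8))) / 2 = (2 ± √36) / 2
Solving: λ = -2, 4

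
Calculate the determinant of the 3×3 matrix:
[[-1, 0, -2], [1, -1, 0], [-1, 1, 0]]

Expansion along first row:
det = -1·det([[-1,0],[1,0]]) - 0·det([[1,0],[-1,0]]) + -2·det([[1,-1],[-1,1]])
    = -1·(-1·0 - 0·1) - 0·(1·0 - 0·-1) + -2·(1·1 - -1·-1)
    = -1·0 - 0·0 + -2·0
    = 0 + 0 + 0 = 0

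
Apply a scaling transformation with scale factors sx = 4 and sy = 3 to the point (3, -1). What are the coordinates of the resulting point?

Scaling matrix:
[[4, 0], [0, 3]]
Result: (3 × 4, -1 × 3) = (12, -3)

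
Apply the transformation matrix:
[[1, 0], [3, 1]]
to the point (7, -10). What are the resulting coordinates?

Matrix multiplication:
[[1, 0], [3, 1]] × [7, -10]ᵀ
= [(1)(7) + (0)(-10), (3)(7) + (1)(-10)]ᵀ
= [7, 11]ᵀ
Result: (7, 11)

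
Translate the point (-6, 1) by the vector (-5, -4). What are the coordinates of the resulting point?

Translation by (-5, -4) (homogeneous matrix [[1, 0, -5], [0, 1, -4], [0, 0, 1]]):
x' = -6 + -5 = -11
y' = 1 + -4 = -3
Result: (-11, -3)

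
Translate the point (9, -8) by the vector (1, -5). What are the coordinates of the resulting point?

Translation by (1, -5) (homogeneous matrix [[1, 0, 1], [0, 1, -5], [0, 0, 1]]):
x' = 9 + 1 = 10
y' = -8 + -5 = -13
Result: (10, -13)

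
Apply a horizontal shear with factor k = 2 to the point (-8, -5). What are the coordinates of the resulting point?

Shear matrix for horizontal shear with factor k = 2:
[[1, 2], [0, 1]]
Result: (-8, -5) → (-18, -5)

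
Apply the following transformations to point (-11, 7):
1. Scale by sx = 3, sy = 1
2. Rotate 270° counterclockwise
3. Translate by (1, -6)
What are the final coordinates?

Step 1: Scale → (-33, 7)
Step 2: Rotate 270° → (7, 33)
Step 3: Translate → (8, 27)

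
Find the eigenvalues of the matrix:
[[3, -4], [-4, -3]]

Characteristic equation: det(A - λI) = 0
λ² - (trace)λ + (det) = 0
trace = 3 + -3 = 0, det = (3)(-3) - (-4)(-4) = -25
λ² - (0)λ + (-25) = 0
λ = (0 ± √((0)² - 4·(-25))) / 2 = (0 ± √100) / 2
Solving: λ = -5, 5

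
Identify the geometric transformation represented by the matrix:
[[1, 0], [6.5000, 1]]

This matrix represents: vertical shear with factor 6.5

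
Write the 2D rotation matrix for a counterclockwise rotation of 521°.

Rotation matrix formula: [[cos θ, -sin θ], [sin θ, cos θ]]
For θ = 521°:
cos(521°) = -0.9455
sin(521°) = 0.3256
Result: [[-0.9455, -0.3256], [0.3256, -0.9455]]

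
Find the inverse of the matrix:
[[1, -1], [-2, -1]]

For [[a,b],[c,d]], inverse = (1/det)·[[d,-b],[-c,a]]
det = (1)(-1) - (-1)(-2) = -1 - 2 = -3
Inverse = (1/-3)·[[-1, 1], [2, 1]]
= [[1/3, -1/3], [-2/3, -1/3]]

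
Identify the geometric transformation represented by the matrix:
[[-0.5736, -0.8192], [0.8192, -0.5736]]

This matrix represents: rotation by 125° counterclockwise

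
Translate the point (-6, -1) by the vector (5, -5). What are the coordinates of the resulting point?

Translation by (5, -5) (homogeneous matrix [[1, 0, 5], [0, 1, -5], [0, 0, 1]]):
x' = -6 + 5 = -1
y' = -1 + -5 = -6
Result: (-1, -6)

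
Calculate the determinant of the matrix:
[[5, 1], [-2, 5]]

For a 2×2 matrix [[a, b], [c, d]], det = ad - bc
det = (5)(5) - (1)(-2) = 25 - -2 = 27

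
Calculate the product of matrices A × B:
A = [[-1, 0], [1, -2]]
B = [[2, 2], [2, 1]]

Matrix multiplication:
C[0][0] = -1×2 + 0×2 = -2
C[0][1] = -1×2 + 0×1 = -2
C[1][0] = 1×2 + -2×2 = -2
C[1][1] = 1×2 + -2×1 = 0
Result: [[-2, -2], [-2, 0]]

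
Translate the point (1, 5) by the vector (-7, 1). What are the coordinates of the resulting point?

Translation by (-7, 1) (homogeneous matrix [[1, 0, -7], [0, 1, 1], [0, 0, 1]]):
x' = 1 + -7 = -6
y' = 5 + 1 = 6
Result: (-6, 6)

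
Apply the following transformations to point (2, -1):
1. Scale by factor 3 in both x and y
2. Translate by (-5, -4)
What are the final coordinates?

Step 1: Scale (2, -1) by 3 → (6, -3)
Step 2: Translate by (-5, -4) → (1, -7)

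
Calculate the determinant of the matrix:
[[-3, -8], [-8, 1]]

For a 2×2 matrix [[a, b], [c, d]], det = ad - bc
det = (-3)(1) - (-8)(-8) = -3 - 64 = -67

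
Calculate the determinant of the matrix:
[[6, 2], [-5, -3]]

For a 2×2 matrix [[a, b], [c, d]], det = ad - bc
det = (6)(-3) - (2)(-5) = -18 - -10 = -8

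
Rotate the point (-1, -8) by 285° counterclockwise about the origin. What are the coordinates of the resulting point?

Rotation matrix for 285°: [[cos 285°, -sin 285°], [sin 285°, cos 285°]] ≈ [[0.258819, 0.965926], [-0.965926, 0.258819]]
[[0.258819, 0.965926], [-0.965926, 0.258819]] × [-1, -8]ᵀ ≈ [-7.9862, -1.1046]ᵀ
Result: (-7.9862, -1.1046)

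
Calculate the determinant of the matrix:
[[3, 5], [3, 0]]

For a 2×2 matrix [[a, b], [c, d]], det = ad - bc
det = (3)(0) - (5)(3) = 0 - 15 = -15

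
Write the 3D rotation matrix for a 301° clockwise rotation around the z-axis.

Rotation matrix for clockwise 301° around z-axis:
A clockwise rotation by 301° is a counterclockwise rotation by -301°.
cos(-301°) = 0.5150, sin(-301°) = 0.8572
Result: [[0.5150, -0.8572, 0], [0.8572, 0.5150, 0], [0, 0, 1]]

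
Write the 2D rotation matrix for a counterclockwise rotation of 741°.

Rotation matrix formula: [[cos θ, -sin θ], [sin θ, cos θ]]
For θ = 741°:
cos(741°) = 0.9336
sin(741°) = 0.3584
Result: [[0.9336, -0.3584], [0.3584, 0.9336]]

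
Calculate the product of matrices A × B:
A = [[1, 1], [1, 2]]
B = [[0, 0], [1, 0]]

Matrix multiplication:
C[0][0] = 1×0 + 1×1 = 1
C[0][1] = 1×0 + 1×0 = 0
C[1][0] = 1×0 + 2×1 = 2
C[1][1] = 1×0 + 2×0 = 0
Result: [[1, 0], [2, 0]]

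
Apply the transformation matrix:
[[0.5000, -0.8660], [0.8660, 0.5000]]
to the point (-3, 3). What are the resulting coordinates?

Matrix multiplication:
[[0.5000, -0.8660], [0.8660, 0.5000]] × [-3, 3]ᵀ
= [(0.5000)(-3) + (-0.8660)(3), (0.8660)(-3) + (0.5000)(3)]ᵀ
= [-4.0980, -1.0980]ᵀ
Result: (-4.0980, -1.0980)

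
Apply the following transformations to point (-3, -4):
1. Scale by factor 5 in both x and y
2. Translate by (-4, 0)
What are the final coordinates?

Step 1: Scale (-3, -4) by 5 → (-15, -20)
Step 2: Translate by (-4, 0) → (-19, -20)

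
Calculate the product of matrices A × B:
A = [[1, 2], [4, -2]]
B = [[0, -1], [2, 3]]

Matrix multiplication:
C[0][0] = 1×0 + 2×2 = 4
C[0][1] = 1×-1 + 2×3 = 5
C[1][0] = 4×0 + -2×2 = -4
C[1][1] = 4×-1 + -2×3 = -10
Result: [[4, 5], [-4, -10]]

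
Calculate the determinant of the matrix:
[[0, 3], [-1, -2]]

For a 2×2 matrix [[a, b], [c, d]], det = ad - bc
det = (0)(-2) - (3)(-1) = 0 - -3 = 3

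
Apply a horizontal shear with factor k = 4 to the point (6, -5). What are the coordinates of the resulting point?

Shear matrix for horizontal shear with factor k = 4:
[[1, 4], [0, 1]]
Result: (6, -5) → (-14, -5)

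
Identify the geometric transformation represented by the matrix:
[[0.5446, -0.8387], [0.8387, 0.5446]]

This matrix represents: rotation by 57° counterclockwise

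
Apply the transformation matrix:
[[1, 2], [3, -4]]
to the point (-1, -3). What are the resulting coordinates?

Matrix multiplication:
[[1, 2], [3, -4]] × [-1, -3]ᵀ
= [(1)(-1) + (2)(-3), (3)(-1) + (-4)(-3)]ᵀ
= [-7, 9]ᵀ
Result: (-7, 9)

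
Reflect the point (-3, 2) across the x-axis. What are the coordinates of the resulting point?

Reflection across x-axis: (-3, 2) → (-3, -2)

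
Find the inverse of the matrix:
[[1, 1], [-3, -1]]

For [[a,b],[c,d]], inverse = (1/det)·[[d,-b],[-c,a]]
det = (1)(-1) - (1)(-3) = -1 - -3 = 2
Inverse = (1/2)·[[-1, -1], [3, 1]]
= [[-1/2, -1/2], [3/2, 1/2]]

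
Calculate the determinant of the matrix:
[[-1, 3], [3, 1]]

For a 2×2 matrix [[a, b], [c, d]], det = ad - bc
det = (-1)(1) - (3)(3) = -1 - 9 = -10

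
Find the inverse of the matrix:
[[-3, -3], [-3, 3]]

For [[a,b],[c,d]], inverse = (1/det)·[[d,-b],[-c,a]]
det = (-3)(3) - (-3)(-3) = -9 - 9 = -18
Inverse = (1/-18)·[[3, 3], [3, -3]]
= [[-1/6, -1/6], [-1/6, 1/6]]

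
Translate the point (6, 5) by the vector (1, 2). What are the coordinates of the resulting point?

Translation by (1, 2) (homogeneous matrix [[1, 0, 1], [0, 1, 2], [0, 0, 1]]):
x' = 6 + 1 = 7
y' = 5 + 2 = 7
Result: (7, 7)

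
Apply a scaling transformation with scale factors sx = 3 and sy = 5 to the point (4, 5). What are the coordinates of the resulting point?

Scaling matrix:
[[3, 0], [0, 5]]
Result: (4 × 3, 5 × 5) = (12, 25)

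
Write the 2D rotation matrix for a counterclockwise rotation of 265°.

Rotation matrix formula: [[cos θ, -sin θ], [sin θ, cos θ]]
For θ = 265°:
cos(265°) = -0.0872
sin(265°) = -0.9962
Result: [[-0.0872, 0.9962], [-0.9962, -0.0872]]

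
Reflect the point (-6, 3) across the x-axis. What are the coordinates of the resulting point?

Reflection across x-axis: (-6, 3) → (-6, -3)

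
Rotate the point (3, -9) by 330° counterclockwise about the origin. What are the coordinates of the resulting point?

Rotation matrix for 330°: [[cos 330°, -sin 330°], [sin 330°, cos 330°]] ≈ [[0.866025, 0.500000], [-0.500000, 0.866025]]
[[0.866025, 0.500000], [-0.500000, 0.866025]] × [3, -9]ᵀ ≈ [-1.9019, -9.2942]ᵀ
Result: (-1.9019, -9.2942)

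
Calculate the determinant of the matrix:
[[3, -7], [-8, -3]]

For a 2×2 matrix [[a, b], [c, d]], det = ad - bc
det = (3)(-3) - (-7)(-8) = -9 - 56 = -65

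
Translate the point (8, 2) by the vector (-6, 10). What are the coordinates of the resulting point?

Translation by (-6, 10) (homogeneous matrix [[1, 0, -6], [0, 1, 10], [0, 0, 1]]):
x' = 8 + -6 = 2
y' = 2 + 10 = 12
Result: (2, 12)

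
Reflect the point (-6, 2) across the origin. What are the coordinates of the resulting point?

Reflection across origin: (-6, 2) → (6, -2)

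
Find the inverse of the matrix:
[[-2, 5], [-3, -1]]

For [[a,b],[c,d]], inverse = (1/det)·[[d,-b],[-c,a]]
det = (-2)(-1) - (5)(-3) = 2 - -15 = 17
Inverse = (1/17)·[[-1, -5], [3, -2]]
= [[-1/17, -5/17], [3/17, -2/17]]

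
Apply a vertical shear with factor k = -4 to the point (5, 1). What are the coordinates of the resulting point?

Shear matrix for vertical shear with factor k = -4:
[[1, 0], [-4, 1]]
Result: (5, 1) → (5, -19)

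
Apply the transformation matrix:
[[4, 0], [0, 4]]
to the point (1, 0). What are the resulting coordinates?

Matrix multiplication:
[[4, 0], [0, 4]] × [1, 0]ᵀ
= [(4)(1) + (0)(0), (0)(1) + (4)(0)]ᵀ
= [4, 0]ᵀ
Result: (4, 0)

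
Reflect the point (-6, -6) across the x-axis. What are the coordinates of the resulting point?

Reflection across x-axis: (-6, -6) → (-6, 6)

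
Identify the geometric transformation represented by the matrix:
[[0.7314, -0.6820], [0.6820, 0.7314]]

This matrix represents: rotation by 43° counterclockwise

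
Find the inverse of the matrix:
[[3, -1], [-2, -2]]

For [[a,b],[c,d]], inverse = (1/det)·[[d,-b],[-c,a]]
det = (3)(-2) - (-1)(-2) = -6 - 2 = -8
Inverse = (1/-8)·[[-2, 1], [2, 3]]
= [[1/4, -1/8], [-1/4, -3/8]]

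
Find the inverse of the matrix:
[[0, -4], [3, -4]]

For [[a,b],[c,d]], inverse = (1/det)·[[d,-b],[-c,a]]
det = (0)(-4) - (-4)(3) = 0 - -12 = 12
Inverse = (1/12)·[[-4, 4], [-3, 0]]
= [[-1/3, 1/3], [-1/4, 0]]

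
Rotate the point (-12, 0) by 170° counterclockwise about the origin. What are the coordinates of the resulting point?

Rotation matrix for 170°: [[cos 170°, -sin 170°], [sin 170°, cos 170°]] ≈ [[-0.984808, -0.173648], [0.173648, -0.984808]]
[[-0.984808, -0.173648], [0.173648, -0.984808]] × [-12, 0]ᵀ ≈ [11.8177, -2.0838]ᵀ
Result: (11.8177, -2.0838)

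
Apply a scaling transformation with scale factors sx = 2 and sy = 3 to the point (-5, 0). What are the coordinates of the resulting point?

Scaling matrix:
[[2, 0], [0, 3]]
Result: (-5 × 2, 0 × 3) = (-10, 0)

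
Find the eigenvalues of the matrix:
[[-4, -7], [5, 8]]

Characteristic equation: det(A - λI) = 0
λ² - (trace)λ + (det) = 0
trace = -4 + 8 = 4, det = (-4)(8) - (-7)(5) = 3
λ² - (4)λ + (3) = 0
λ = (4 ± √((4)² - 4·(3))) / 2 = (4 ± √4) / 2
Solving: λ = 1, 3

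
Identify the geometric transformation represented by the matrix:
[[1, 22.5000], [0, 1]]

This matrix represents: horizontal shear with factor 22.5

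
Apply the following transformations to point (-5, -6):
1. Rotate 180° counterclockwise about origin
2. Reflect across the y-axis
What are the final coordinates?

Step 1: Rotate 180° → (5, 6)
Step 2: Reflect across y-axis → (-5, 6)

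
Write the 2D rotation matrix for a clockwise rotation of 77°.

Rotation matrix formula: [[cos θ, -sin θ], [sin θ, cos θ]]
A clockwise rotation by 77° is equivalent to a counterclockwise rotation by -77°.
For θ = -77°:
cos(-77°) = 0.2250
sin(-77°) = -0.9744
Result: [[0.2250, 0.9744], [-0.9744, 0.2250]]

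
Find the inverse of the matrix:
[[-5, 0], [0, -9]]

For [[a,b],[c,d]], inverse = (1/det)·[[d,-b],[-c,a]]
det = (-5)(-9) - (0)(0) = 45 - 0 = 45
Inverse = (1/45)·[[-9, 0], [0, -5]]
= [[-1/5, 0], [0, -1/9]]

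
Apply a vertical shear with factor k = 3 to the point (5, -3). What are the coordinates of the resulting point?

Shear matrix for vertical shear with factor k = 3:
[[1, 0], [3, 1]]
Result: (5, -3) → (5, 12)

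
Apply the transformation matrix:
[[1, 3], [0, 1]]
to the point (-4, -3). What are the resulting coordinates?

Matrix multiplication:
[[1, 3], [0, 1]] × [-4, -3]ᵀ
= [(1)(-4) + (3)(-3), (0)(-4) + (1)(-3)]ᵀ
= [-13, -3]ᵀ
Result: (-13, -3)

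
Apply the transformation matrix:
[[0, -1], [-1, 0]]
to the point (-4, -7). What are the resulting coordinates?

Matrix multiplication:
[[0, -1], [-1, 0]] × [-4, -7]ᵀ
= [(0)(-4) + (-1)(-7), (-1)(-4) + (0)(-7)]ᵀ
= [7, 4]ᵀ
Result: (7, 4)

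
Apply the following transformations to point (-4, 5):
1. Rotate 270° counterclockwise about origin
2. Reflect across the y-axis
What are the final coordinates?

Step 1: Rotate 270° → (5, 4)
Step 2: Reflect across y-axis → (-5, 4)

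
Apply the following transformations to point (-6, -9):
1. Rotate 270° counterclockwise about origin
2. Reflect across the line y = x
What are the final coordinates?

Step 1: Rotate 270° → (-9, 6)
Step 2: Reflect across line y = x → (6, -9)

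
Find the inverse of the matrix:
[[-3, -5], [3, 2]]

For [[a,b],[c,d]], inverse = (1/det)·[[d,-b],[-c,a]]
det = (-3)(2) - (-5)(3) = -6 - -15 = 9
Inverse = (1/9)·[[2, 5], [-3, -3]]
= [[2/9, 5/9], [-1/3, -1/3]]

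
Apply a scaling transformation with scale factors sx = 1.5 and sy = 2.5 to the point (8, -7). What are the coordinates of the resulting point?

Scaling matrix:
[[1.50, 0], [0, 2.50]]
Result: (8 × 1.5, -7 × 2.5) = (12, -17.5)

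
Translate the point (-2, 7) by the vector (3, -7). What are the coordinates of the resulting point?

Translation by (3, -7) (homogeneous matrix [[1, 0, 3], [0, 1, -7], [0, 0, 1]]):
x' = -2 + 3 = 1
y' = 7 + -7 = 0
Result: (1, 0)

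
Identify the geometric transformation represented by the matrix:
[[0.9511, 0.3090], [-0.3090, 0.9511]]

This matrix represents: rotation by 342° counterclockwise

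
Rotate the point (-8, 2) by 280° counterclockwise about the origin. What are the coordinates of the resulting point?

Rotation matrix for 280°: [[cos 280°, -sin 280°], [sin 280°, cos 280°]] ≈ [[0.173648, 0.984808], [-0.984808, 0.173648]]
[[0.173648, 0.984808], [-0.984808, 0.173648]] × [-8, 2]ᵀ ≈ [0.5804, 8.2258]ᵀ
Result: (0.5804, 8.2258)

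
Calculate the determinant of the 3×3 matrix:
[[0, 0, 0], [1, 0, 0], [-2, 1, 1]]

Expansion along first row:
det = 0·det([[0,0],[1,1]]) - 0·det([[1,0],[-2,1]]) + 0·det([[1,0],[-2,1]])
    = 0·(0·1 - 0·1) - 0·(1·1 - 0·-2) + 0·(1·1 - 0·-2)
    = 0·0 - 0·1 + 0·1
    = 0 + 0 + 0 = 0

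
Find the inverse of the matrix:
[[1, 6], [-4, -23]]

For [[a,b],[c,d]], inverse = (1/det)·[[d,-b],[-c,a]]
det = (1)(-23) - (6)(-4) = -23 - -24 = 1
Inverse = [[-23, -6], [4, 1]]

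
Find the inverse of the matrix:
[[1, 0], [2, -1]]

For [[a,b],[c,d]], inverse = (1/det)·[[d,-b],[-c,a]]
det = (1)(-1) - (0)(2) = -1 - 0 = -1
Inverse = (1/-1)·[[-1, 0], [-2, 1]]
= [[1, 0], [2, -1]]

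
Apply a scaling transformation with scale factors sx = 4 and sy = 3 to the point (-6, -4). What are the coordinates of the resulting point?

Scaling matrix:
[[4, 0], [0, 3]]
Result: (-6 × 4, -4 × 3) = (-24, -12)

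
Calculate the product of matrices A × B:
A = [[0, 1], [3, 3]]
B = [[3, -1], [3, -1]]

Matrix multiplication:
C[0][0] = 0×3 + 1×3 = 3
C[0][1] = 0×-1 + 1×-1 = -1
C[1][0] = 3×3 + 3×3 = 18
C[1][1] = 3×-1 + 3×-1 = -6
Result: [[3, -1], [18, -6]]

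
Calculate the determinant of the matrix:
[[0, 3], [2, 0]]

For a 2×2 matrix [[a, b], [c, d]], det = ad - bc
det = (0)(0) - (3)(2) = 0 - 6 = -6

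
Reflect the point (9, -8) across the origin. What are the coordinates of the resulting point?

Reflection across origin: (9, -8) → (-9, 8)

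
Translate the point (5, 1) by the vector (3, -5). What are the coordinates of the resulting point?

Translation by (3, -5) (homogeneous matrix [[1, 0, 3], [0, 1, -5], [0, 0, 1]]):
x' = 5 + 3 = 8
y' = 1 + -5 = -4
Result: (8, -4)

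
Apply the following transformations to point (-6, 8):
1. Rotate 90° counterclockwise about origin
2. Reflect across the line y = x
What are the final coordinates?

Step 1: Rotate 90° → (-8, -6)
Step 2: Reflect across line y = x → (-6, -8)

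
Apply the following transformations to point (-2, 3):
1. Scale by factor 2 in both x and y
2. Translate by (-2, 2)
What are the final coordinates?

Step 1: Scale (-2, 3) by 2 → (-4, 6)
Step 2: Translate by (-2, 2) → (-6, 8)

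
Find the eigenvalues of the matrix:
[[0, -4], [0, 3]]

Characteristic equation: det(A - λI) = 0
λ² - (trace)λ + (det) = 0
trace = 0 + 3 = 3, det = (0)(3) - (-4)(0) = 0
λ² - (3)λ + (0) = 0
λ = (3 ± √((3)² - 4·(0))) / 2 = (3 ± √9) / 2
Solving: λ = 0, 3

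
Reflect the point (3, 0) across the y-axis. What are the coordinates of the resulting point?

Reflection across y-axis: (3, 0) → (-3, 0)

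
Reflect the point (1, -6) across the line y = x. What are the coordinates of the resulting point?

Reflection across line y = x: (1, -6) → (-6, 1)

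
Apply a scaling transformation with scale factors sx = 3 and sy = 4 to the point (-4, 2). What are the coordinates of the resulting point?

Scaling matrix:
[[3, 0], [0, 4]]
Result: (-4 × 3, 2 × 4) = (-12, 8)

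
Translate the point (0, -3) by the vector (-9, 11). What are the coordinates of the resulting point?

Translation by (-9, 11) (homogeneous matrix [[1, 0, -9], [0, 1, 11], [0, 0, 1]]):
x' = 0 + -9 = -9
y' = -3 + 11 = 8
Result: (-9, 8)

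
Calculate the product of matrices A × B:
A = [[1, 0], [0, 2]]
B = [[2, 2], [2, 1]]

Matrix multiplication:
C[0][0] = 1×2 + 0×2 = 2
C[0][1] = 1×2 + 0×1 = 2
C[1][0] = 0×2 + 2×2 = 4
C[1][1] = 0×2 + 2×1 = 2
Result: [[2, 2], [4, 2]]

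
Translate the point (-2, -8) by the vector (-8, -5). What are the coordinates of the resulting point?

Translation by (-8, -5) (homogeneous matrix [[1, 0, -8], [0, 1, -5], [0, 0, 1]]):
x' = -2 + -8 = -10
y' = -8 + -5 = -13
Result: (-10, -13)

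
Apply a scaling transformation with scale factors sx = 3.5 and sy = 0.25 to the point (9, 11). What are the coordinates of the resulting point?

Scaling matrix:
[[3.50, 0], [0, 0.25]]
Result: (9 × 3.5, 11 × 0.25) = (31.5, 2.75)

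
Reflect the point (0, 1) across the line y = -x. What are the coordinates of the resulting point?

Reflection across line y = -x: (0, 1) → (-1, 0)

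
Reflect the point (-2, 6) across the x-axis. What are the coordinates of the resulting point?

Reflection across x-axis: (-2, 6) → (-2, -6)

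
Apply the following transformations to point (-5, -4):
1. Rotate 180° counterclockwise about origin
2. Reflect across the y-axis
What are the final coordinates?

Step 1: Rotate 180° → (5, 4)
Step 2: Reflect across y-axis → (-5, 4)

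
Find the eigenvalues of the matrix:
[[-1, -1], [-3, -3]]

Characteristic equation: det(A - λI) = 0
λ² - (trace)λ + (det) = 0
trace = -1 + -3 = -4, det = (-1)(-3) - (-1)(-3) = 0
λ² - (-4)λ + (0) = 0
λ = (-4 ± √((-4)² - 4·(0))) / 2 = (-4 ± √16) / 2
Solving: λ = -4, 0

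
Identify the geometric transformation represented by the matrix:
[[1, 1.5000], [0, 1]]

This matrix represents: horizontal shear with factor 1.5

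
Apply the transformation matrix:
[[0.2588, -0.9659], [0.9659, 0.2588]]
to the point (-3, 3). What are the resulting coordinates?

Matrix multiplication:
[[0.2588, -0.9659], [0.9659, 0.2588]] × [-3, 3]ᵀ
= [(0.2588)(-3) + (-0.9659)(3), (0.9659)(-3) + (0.2588)(3)]ᵀ
= [-3.6741, -2.1213]ᵀ
Result: (-3.6741, -2.1213)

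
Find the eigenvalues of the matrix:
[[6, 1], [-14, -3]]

Characteristic equation: det(A - λI) = 0
λ² - (trace)λ + (det) = 0
trace = 6 + -3 = 3, det = (6)(-3) - (1)(-14) = -4
λ² - (3)λ + (-4) = 0
λ = (3 ± √((3)² - 4·(-4))) / 2 = (3 ± √25) / 2
Solving: λ = -1, 4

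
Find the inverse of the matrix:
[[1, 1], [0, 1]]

For [[a,b],[c,d]], inverse = (1/det)·[[d,-b],[-c,a]]
det = (1)(1) - (1)(0) = 1 - 0 = 1
Inverse = [[1, -1], [0, 1]]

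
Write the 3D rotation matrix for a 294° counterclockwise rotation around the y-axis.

Rotation matrix for counterclockwise 294° around y-axis:
cos(294°) = 0.4067, sin(294°) = -0.9135
Result: [[0.4067, 0, -0.9135], [0, 1, 0], [0.9135, 0, 0.4067]]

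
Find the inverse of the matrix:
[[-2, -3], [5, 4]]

For [[a,b],[c,d]], inverse = (1/det)·[[d,-b],[-c,a]]
det = (-2)(4) - (-3)(5) = -8 - -15 = 7
Inverse = (1/7)·[[4, 3], [-5, -2]]
= [[4/7, 3/7], [-5/7, -2/7]]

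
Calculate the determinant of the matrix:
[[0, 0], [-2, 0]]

For a 2×2 matrix [[a, b], [c, d]], det = ad - bc
det = (0)(0) - (0)(-2) = 0 - 0 = 0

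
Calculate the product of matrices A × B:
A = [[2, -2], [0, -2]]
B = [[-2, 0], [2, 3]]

Matrix multiplication:
C[0][0] = 2×-2 + -2×2 = -8
C[0][1] = 2×0 + -2×3 = -6
C[1][0] = 0×-2 + -2×2 = -4
C[1][1] = 0×0 + -2×3 = -6
Result: [[-8, -6], [-4, -6]]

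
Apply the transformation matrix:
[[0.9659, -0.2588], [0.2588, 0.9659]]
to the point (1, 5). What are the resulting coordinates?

Matrix multiplication:
[[0.9659, -0.2588], [0.2588, 0.9659]] × [1, 5]ᵀ
= [(0.9659)(1) + (-0.2588)(5), (0.2588)(1) + (0.9659)(5)]ᵀ
= [-0.3281, 5.0883]ᵀ
Result: (-0.3281, 5.0883)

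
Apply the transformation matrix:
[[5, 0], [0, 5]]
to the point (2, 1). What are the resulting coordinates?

Matrix multiplication:
[[5, 0], [0, 5]] × [2, 1]ᵀ
= [(5)(2) + (0)(1), (0)(2) + (5)(1)]ᵀ
= [10, 5]ᵀ
Result: (10, 5)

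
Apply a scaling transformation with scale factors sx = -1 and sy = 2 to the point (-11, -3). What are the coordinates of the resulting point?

Scaling matrix:
[[-1, 0], [0, 2]]
Result: (-11 × -1, -3 × 2) = (11, -6)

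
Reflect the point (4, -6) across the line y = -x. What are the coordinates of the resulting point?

Reflection across line y = -x: (4, -6) → (6, -4)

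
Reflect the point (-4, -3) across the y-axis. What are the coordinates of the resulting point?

Reflection across y-axis: (-4, -3) → (4, -3)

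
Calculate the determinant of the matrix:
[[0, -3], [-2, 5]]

For a 2×2 matrix [[a, b], [c, d]], det = ad - bc
det = (0)(5) - (-3)(-2) = 0 - 6 = -6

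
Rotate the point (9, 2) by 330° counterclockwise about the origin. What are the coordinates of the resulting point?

Rotation matrix for 330°: [[cos 330°, -sin 330°], [sin 330°, cos 330°]] ≈ [[0.866025, 0.500000], [-0.500000, 0.866025]]
[[0.866025, 0.500000], [-0.500000, 0.866025]] × [9, 2]ᵀ ≈ [8.7942, -2.7679]ᵀ
Result: (8.7942, -2.7679)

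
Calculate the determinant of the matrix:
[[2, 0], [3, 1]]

For a 2×2 matrix [[a, b], [c, d]], det = ad - bc
det = (2)(1) - (0)(3) = 2 - 0 = 2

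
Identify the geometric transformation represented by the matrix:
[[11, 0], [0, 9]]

This matrix represents: non-uniform scaling by sx = 11, sy = 9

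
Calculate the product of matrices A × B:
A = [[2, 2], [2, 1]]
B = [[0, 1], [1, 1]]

Matrix multiplication:
C[0][0] = 2×0 + 2×1 = 2
C[0][1] = 2×1 + 2×1 = 4
C[1][0] = 2×0 + 1×1 = 1
C[1][1] = 2×1 + 1×1 = 3
Result: [[2, 4], [1, 3]]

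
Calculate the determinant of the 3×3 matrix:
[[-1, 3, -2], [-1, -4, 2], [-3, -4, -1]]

Expansion along first row:
det = -1·det([[-4,2],[-4,-1]]) - 3·det([[-1,2],[-3,-1]]) + -2·det([[-1,-4],[-3,-4]])
    = -1·(-4·-1 - 2·-4) - 3·(-1·-1 - 2·-3) + -2·(-1·-4 - -4·-3)
    = -1·12 - 3·7 + -2·-8
    = -12 + -21 + 16 = -17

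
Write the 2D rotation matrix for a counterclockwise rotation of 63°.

Rotation matrix formula: [[cos θ, -sin θ], [sin θ, cos θ]]
For θ = 63°:
cos(63°) = 0.4540
sin(63°) = 0.8910
Result: [[0.4540, -0.8910], [0.8910, 0.4540]]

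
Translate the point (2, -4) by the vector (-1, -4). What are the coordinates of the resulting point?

Translation by (-1, -4) (homogeneous matrix [[1, 0, -1], [0, 1, -4], [0, 0, 1]]):
x' = 2 + -1 = 1
y' = -4 + -4 = -8
Result: (1, -8)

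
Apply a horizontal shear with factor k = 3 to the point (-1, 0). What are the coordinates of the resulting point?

Shear matrix for horizontal shear with factor k = 3:
[[1, 3], [0, 1]]
Result: (-1, 0) → (-1, 0)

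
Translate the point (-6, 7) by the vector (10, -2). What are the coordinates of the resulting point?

Translation by (10, -2) (homogeneous matrix [[1, 0, 10], [0, 1, -2], [0, 0, 1]]):
x' = -6 + 10 = 4
y' = 7 + -2 = 5
Result: (4, 5)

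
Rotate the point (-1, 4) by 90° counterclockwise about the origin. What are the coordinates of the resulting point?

Rotation matrix for 90°: [[cos 90°, -sin 90°], [sin 90°, cos 90°]] = [[0, -1], [1, 0]]
[[0, -1], [1, 0]] × [-1, 4]ᵀ = [-4, -1]ᵀ
Result: (-4, -1)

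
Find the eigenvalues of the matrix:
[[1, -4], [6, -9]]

Characteristic equation: det(A - λI) = 0
λ² - (trace)λ + (det) = 0
trace = 1 + -9 = -8, det = (1)(-9) - (-4)(6) = 15
λ² - (-8)λ + (15) = 0
λ = (-8 ± √((-8)² - 4·(15))) / 2 = (-8 ± √4) / 2
Solving: λ = -5, -3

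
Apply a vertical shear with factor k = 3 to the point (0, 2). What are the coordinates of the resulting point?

Shear matrix for vertical shear with factor k = 3:
[[1, 0], [3, 1]]
Result: (0, 2) → (0, 2)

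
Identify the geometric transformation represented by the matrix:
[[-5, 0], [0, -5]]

This matrix represents: uniform scaling by factor -5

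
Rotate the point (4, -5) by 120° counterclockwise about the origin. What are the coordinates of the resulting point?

Rotation matrix for 120°: [[cos 120°, -sin 120°], [sin 120°, cos 120°]] ≈ [[-0.500000, -0.866025], [0.866025, -0.500000]]
[[-0.500000, -0.866025], [0.866025, -0.500000]] × [4, -5]ᵀ ≈ [2.3301, 5.9641]ᵀ
Result: (2.3301, 5.9641)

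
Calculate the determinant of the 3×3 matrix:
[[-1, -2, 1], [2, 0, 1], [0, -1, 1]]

Expansion along first row:
det = -1·det([[0,1],[-1,1]]) - -2·det([[2,1],[0,1]]) + 1·det([[2,0],[0,-1]])
    = -1·(0·1 - 1·-1) - -2·(2·1 - 1·0) + 1·(2·-1 - 0·0)
    = -1·1 - -2·2 + 1·-2
    = -1 + 4 + -2 = 1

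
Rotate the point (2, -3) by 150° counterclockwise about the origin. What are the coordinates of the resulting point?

Rotation matrix for 150°: [[cos 150°, -sin 150°], [sin 150°, cos 150°]] ≈ [[-0.866025, -0.500000], [0.500000, -0.866025]]
[[-0.866025, -0.500000], [0.500000, -0.866025]] × [2, -3]ᵀ ≈ [-0.2321, 3.5981]ᵀ
Result: (-0.2321, 3.5981)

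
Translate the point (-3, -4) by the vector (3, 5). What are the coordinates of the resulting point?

Translation by (3, 5) (homogeneous matrix [[1, 0, 3], [0, 1, 5], [0, 0, 1]]):
x' = -3 + 3 = 0
y' = -4 + 5 = 1
Result: (0, 1)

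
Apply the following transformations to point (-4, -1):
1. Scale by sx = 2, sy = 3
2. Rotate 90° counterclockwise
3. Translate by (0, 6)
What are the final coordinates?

Step 1: Scale → (-8, -3)
Step 2: Rotate 90° → (3, -8)
Step 3: Translate → (3, -2)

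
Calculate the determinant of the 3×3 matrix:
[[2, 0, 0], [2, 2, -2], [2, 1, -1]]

Expansion along first row:
det = 2·det([[2,-2],[1,-1]]) - 0·det([[2,-2],[2,-1]]) + 0·det([[2,2],[2,1]])
    = 2·(2·-1 - -2·1) - 0·(2·-1 - -2·2) + 0·(2·1 - 2·2)
    = 2·0 - 0·2 + 0·-2
    = 0 + 0 + 0 = 0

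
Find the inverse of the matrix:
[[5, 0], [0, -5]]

For [[a,b],[c,d]], inverse = (1/det)·[[d,-b],[-c,a]]
det = (5)(-5) - (0)(0) = -25 - 0 = -25
Inverse = (1/-25)·[[-5, 0], [0, 5]]
= [[1/5, 0], [0, -1/5]]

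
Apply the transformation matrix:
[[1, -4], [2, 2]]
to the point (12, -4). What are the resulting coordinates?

Matrix multiplication:
[[1, -4], [2, 2]] × [12, -4]ᵀ
= [(1)(12) + (-4)(-4), (2)(12) + (2)(-4)]ᵀ
= [28, 16]ᵀ
Result: (28, 16)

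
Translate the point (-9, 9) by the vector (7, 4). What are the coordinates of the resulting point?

Translation by (7, 4) (homogeneous matrix [[1, 0, 7], [0, 1, 4], [0, 0, 1]]):
x' = -9 + 7 = -2
y' = 9 + 4 = 13
Result: (-2, 13)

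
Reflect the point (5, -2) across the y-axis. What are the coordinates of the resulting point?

Reflection across y-axis: (5, -2) → (-5, -2)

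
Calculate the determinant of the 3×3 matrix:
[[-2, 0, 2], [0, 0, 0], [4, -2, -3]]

Expansion along first row:
det = -2·det([[0,0],[-2,-3]]) - 0·det([[0,0],[4,-3]]) + 2·det([[0,0],[4,-2]])
    = -2·(0·-3 - 0·-2) - 0·(0·-3 - 0·4) + 2·(0·-2 - 0·4)
    = -2·0 - 0·0 + 2·0
    = 0 + 0 + 0 = 0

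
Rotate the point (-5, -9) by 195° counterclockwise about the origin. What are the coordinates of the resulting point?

Rotation matrix for 195°: [[cos 195°, -sin 195°], [sin 195°, cos 195°]] ≈ [[-0.965926, 0.258819], [-0.258819, -0.965926]]
[[-0.965926, 0.258819], [-0.258819, -0.965926]] × [-5, -9]ᵀ ≈ [2.5003, 9.9874]ᵀ
Result: (2.5003, 9.9874)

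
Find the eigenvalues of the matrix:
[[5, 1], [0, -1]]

Characteristic equation: det(A - λI) = 0
λ² - (trace)λ + (det) = 0
trace = 5 + -1 = 4, det = (5)(-1) - (1)(0) = -5
λ² - (4)λ + (-5) = 0
λ = (4 ± √((4)² - 4·(-5))) / 2 = (4 ± √36) / 2
Solving: λ = -1, 5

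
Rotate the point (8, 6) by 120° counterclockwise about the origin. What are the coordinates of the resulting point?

Rotation matrix for 120°: [[cos 120°, -sin 120°], [sin 120°, cos 120°]] ≈ [[-0.500000, -0.866025], [0.866025, -0.500000]]
[[-0.500000, -0.866025], [0.866025, -0.500000]] × [8, 6]ᵀ ≈ [-9.1962, 3.9282]ᵀ
Result: (-9.1962, 3.9282)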